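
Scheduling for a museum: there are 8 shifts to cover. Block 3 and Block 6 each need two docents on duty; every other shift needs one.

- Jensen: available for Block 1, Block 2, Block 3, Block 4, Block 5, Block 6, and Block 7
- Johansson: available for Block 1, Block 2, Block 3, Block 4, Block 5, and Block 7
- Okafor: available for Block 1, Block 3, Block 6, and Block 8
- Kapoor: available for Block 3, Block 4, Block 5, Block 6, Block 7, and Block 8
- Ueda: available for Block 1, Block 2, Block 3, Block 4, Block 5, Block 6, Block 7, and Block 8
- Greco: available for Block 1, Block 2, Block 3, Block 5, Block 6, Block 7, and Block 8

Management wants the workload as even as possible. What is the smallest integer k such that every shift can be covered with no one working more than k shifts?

With 6 docents and 10 worker-slots to fill, someone must work at least ⌈10/6⌉ = 2 shifts, so k ≥ 2.
k = 2 works: Block 1→Johansson, Block 2→Jensen, Block 3→Ueda+Greco, Block 4→Jensen, Block 5→Johansson, Block 6→Okafor+Kapoor, Block 7→Kapoor, Block 8→Okafor.
Loads: Jensen 2, Johansson 2, Okafor 2, Kapoor 2, Ueda 1, Greco 1 — all ≤ 2.

2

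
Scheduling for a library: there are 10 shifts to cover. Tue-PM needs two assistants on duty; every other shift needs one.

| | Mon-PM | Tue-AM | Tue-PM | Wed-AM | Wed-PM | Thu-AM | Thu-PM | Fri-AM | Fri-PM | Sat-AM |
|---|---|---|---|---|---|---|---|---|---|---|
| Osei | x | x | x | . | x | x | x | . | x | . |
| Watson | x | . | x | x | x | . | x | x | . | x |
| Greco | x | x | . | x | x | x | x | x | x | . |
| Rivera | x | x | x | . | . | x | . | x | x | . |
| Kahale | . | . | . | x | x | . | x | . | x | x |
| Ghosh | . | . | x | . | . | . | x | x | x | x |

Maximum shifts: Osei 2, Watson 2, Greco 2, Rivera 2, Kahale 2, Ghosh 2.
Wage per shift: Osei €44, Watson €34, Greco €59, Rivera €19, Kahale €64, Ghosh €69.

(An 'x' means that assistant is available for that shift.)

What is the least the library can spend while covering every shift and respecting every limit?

€509

Picking the cheapest available assistant for each shift independently would cost €284, but that ignores the shift limits.
An optimal schedule: Mon-PM→Greco, Tue-AM→Osei, Tue-PM→Rivera+Ghosh, Wed-AM→Watson, Wed-PM→Greco, Thu-AM→Osei, Thu-PM→Kahale, Fri-AM→Rivera, Fri-PM→Kahale, Sat-AM→Watson.
Total: 59 + 44 + 19 + 69 + 34 + 59 + 44 + 64 + 19 + 64 + 34 = €509.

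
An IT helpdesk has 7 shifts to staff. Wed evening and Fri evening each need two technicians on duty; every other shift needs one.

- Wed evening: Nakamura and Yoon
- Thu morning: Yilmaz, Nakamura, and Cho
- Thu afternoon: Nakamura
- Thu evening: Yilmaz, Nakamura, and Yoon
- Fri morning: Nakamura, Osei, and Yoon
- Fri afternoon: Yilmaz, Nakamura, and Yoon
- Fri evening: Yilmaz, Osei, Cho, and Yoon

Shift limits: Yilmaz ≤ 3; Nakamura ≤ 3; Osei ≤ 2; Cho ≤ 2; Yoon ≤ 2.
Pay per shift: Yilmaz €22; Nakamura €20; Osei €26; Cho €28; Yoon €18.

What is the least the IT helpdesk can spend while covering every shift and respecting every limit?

Wed evening can only be covered by Nakamura and Yoon, so that assignment is forced.
Thu afternoon can only be covered by Nakamura, so that assignment is forced.
Picking the cheapest available technician for each shift independently would cost €172, but that ignores the shift limits.
An optimal schedule: Wed evening→Yoon+Nakamura, Thu morning→Nakamura, Thu afternoon→Nakamura, Thu evening→Yilmaz, Fri morning→Yoon, Fri afternoon→Yilmaz, Fri evening→Yilmaz+Osei.
Total: 18 + 20 + 20 + 20 + 22 + 18 + 22 + 22 + 26 = €188.

€188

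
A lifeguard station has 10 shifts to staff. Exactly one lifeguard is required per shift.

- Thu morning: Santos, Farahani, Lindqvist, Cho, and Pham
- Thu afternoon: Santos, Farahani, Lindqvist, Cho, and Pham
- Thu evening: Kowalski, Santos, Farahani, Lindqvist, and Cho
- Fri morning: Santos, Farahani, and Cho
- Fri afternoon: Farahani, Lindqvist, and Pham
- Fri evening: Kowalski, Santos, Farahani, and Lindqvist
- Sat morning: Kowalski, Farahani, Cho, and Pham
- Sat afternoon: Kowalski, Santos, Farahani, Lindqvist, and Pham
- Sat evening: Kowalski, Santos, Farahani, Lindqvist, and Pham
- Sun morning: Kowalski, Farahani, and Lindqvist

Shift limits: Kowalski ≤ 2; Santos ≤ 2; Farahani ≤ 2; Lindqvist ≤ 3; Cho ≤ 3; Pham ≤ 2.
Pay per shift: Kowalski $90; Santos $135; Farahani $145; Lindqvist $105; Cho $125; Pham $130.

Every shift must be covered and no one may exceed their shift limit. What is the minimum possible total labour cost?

$1130

Picking the cheapest available lifeguard for each shift independently would cost $980, but that ignores the shift limits.
An optimal schedule: Thu morning→Lindqvist, Thu afternoon→Lindqvist, Thu evening→Cho, Fri morning→Cho, Fri afternoon→Lindqvist, Fri evening→Kowalski, Sat morning→Cho, Sat afternoon→Pham, Sat evening→Pham, Sun morning→Kowalski.
Total: 105 + 105 + 125 + 125 + 105 + 90 + 125 + 130 + 130 + 90 = $1130.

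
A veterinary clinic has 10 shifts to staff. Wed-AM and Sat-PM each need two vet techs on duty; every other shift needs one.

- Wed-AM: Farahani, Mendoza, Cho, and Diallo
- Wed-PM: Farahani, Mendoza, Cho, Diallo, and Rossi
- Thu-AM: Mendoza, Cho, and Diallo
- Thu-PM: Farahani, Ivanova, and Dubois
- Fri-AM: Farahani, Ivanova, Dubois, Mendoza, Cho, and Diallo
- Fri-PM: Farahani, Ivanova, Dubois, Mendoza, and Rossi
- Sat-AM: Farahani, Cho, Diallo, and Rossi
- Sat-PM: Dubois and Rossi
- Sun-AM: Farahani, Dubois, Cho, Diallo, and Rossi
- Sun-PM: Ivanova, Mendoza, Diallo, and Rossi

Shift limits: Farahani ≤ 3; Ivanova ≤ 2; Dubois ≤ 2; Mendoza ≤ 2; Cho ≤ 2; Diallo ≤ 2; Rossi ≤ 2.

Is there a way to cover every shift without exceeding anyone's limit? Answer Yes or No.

Sat-PM can only be covered by Dubois and Rossi, so that assignment is forced.
One valid schedule: Wed-AM→Mendoza+Cho, Wed-PM→Farahani, Thu-AM→Mendoza, Thu-PM→Farahani, Fri-AM→Cho, Fri-PM→Ivanova, Sat-AM→Farahani, Sat-PM→Dubois+Rossi, Sun-AM→Dubois, Sun-PM→Ivanova.
Loads: Farahani 3/3, Ivanova 2/2, Dubois 2/2, Mendoza 2/2, Cho 2/2, Diallo 0/2, Rossi 1/2 — all within limits.

Yes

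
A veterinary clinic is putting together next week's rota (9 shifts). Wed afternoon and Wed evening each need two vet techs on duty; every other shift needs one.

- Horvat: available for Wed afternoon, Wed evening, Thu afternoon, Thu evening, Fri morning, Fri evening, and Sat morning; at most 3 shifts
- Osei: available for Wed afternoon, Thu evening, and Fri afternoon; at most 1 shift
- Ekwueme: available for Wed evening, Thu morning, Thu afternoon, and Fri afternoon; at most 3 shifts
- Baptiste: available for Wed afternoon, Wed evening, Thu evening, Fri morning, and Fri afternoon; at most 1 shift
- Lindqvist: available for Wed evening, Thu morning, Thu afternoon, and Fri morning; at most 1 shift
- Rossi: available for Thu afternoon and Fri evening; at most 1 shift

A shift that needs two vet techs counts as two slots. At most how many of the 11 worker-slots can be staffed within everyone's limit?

10

Total capacity across all vet techs is 3+1+3+1+1+1 = 10, and 11 slots are needed, so at most 10 can be filled.
An assignment achieving 10: Wed afternoon→Horvat+Osei, Wed evening→Ekwueme, Thu morning→Ekwueme, Thu afternoon→Rossi, Thu evening→Baptiste, Fri morning→Lindqvist, Fri afternoon→Ekwueme, Fri evening→Horvat, Sat morning→Horvat.
Loads: Horvat 3/3, Osei 1/1, Ekwueme 3/3, Baptiste 1/1, Lindqvist 1/1, Rossi 1/1.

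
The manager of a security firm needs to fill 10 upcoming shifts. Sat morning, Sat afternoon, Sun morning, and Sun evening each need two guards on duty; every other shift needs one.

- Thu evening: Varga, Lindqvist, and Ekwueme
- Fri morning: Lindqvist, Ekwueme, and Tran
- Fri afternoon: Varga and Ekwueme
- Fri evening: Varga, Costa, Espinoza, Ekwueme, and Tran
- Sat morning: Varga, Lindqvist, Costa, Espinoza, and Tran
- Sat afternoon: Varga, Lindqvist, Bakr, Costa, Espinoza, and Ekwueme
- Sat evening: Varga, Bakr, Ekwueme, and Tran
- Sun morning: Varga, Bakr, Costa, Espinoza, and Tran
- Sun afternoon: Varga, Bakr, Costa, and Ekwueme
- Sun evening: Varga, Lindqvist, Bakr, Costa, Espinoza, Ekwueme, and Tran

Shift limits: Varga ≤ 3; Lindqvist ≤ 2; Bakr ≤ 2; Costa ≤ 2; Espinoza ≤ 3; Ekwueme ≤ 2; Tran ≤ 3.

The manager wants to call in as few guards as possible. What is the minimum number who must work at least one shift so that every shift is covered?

6

14 slots to fill and no one can take more than 3, so at least ⌈14/3⌉ = 5 guards are needed.
Any 5 guards together have capacity at most 3+3+3+2+2 = 13 < 14 slots, so 5 can never suffice.
Varga, Lindqvist, Bakr, Costa, Espinoza, and Ekwueme alone can cover everything: Thu evening→Varga, Fri morning→Lindqvist, Fri afternoon→Varga, Fri evening→Costa, Sat morning→Lindqvist+Costa, Sat afternoon→Espinoza+Ekwueme, Sat evening→Varga, Sun morning→Bakr+Espinoza, Sun afternoon→Bakr, Sun evening→Espinoza+Ekwueme.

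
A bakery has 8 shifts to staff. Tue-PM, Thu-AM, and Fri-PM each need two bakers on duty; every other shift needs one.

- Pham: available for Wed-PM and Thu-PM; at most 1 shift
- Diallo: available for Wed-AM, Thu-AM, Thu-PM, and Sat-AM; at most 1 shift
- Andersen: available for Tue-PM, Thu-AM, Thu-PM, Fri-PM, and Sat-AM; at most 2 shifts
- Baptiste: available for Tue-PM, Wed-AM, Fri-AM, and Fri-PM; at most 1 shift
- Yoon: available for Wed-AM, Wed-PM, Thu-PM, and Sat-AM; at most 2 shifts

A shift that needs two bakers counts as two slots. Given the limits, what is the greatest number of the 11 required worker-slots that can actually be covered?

Total capacity across all bakers is 1+1+2+1+2 = 7, and 11 slots are needed, so at most 7 can be filled.
An assignment achieving 7: Tue-PM→Andersen, Wed-AM→Yoon, Wed-PM→Pham, Thu-AM→Diallo+Andersen, Fri-AM→Baptiste, Sat-AM→Yoon.
Loads: Pham 1/1, Diallo 1/1, Andersen 2/2, Baptiste 1/1, Yoon 2/2.

7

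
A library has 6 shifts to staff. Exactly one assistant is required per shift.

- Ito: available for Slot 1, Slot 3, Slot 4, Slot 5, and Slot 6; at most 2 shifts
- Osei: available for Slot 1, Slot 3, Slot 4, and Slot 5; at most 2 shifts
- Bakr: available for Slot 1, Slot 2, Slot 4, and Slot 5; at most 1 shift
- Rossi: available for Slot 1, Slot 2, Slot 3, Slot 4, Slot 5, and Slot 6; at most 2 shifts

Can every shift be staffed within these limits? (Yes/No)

One valid schedule: Slot 1→Osei, Slot 2→Bakr, Slot 3→Ito, Slot 4→Osei, Slot 5→Rossi, Slot 6→Ito.
Loads: Ito 2/2, Osei 2/2, Bakr 1/1, Rossi 1/2 — all within limits.

Yes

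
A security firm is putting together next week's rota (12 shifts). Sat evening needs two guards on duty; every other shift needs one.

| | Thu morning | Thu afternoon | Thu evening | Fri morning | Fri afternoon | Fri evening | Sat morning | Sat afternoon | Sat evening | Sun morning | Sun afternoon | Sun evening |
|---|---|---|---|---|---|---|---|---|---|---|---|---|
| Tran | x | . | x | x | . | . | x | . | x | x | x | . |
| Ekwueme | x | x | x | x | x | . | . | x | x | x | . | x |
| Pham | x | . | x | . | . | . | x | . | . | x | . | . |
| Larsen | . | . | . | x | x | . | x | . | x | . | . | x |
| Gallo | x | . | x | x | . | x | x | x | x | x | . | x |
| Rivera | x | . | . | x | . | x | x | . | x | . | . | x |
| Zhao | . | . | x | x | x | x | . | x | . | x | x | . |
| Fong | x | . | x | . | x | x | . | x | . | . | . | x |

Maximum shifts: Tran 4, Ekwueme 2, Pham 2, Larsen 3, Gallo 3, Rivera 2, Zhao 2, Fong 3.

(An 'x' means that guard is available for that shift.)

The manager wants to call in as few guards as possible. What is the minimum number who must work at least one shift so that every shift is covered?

5

13 slots to fill and no one can take more than 4, so at least ⌈13/4⌉ = 4 guards are needed.
No set of 4 guards can cover every shift (each such set leaves at least one shift with no one available or exceeds a cap).
Tran, Ekwueme, Pham, Larsen, and Gallo alone can cover everything: Thu morning→Tran, Thu afternoon→Ekwueme, Thu evening→Tran, Fri morning→Tran, Fri afternoon→Ekwueme, Fri evening→Gallo, Sat morning→Pham, Sat afternoon→Gallo, Sat evening→Larsen+Gallo, Sun morning→Pham, Sun afternoon→Tran, Sun evening→Larsen.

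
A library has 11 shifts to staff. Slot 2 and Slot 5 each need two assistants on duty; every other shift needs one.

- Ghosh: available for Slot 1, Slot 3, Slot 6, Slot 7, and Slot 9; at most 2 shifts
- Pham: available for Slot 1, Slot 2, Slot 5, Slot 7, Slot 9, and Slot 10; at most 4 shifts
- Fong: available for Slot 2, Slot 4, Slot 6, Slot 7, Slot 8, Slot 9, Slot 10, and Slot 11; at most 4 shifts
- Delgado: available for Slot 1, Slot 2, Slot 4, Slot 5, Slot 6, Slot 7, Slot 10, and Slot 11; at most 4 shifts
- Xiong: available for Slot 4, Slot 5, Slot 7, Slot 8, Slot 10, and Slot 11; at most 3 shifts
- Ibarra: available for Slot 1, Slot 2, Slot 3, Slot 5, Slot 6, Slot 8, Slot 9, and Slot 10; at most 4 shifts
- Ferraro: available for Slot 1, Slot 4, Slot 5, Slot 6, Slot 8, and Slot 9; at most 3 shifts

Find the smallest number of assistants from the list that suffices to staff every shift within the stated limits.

4

13 slots to fill and no one can take more than 4, so at least ⌈13/4⌉ = 4 assistants are needed.
Ghosh, Pham, Fong, and Delgado alone can cover everything: Slot 1→Ghosh, Slot 2→Pham+Fong, Slot 3→Ghosh, Slot 4→Fong, Slot 5→Pham+Delgado, Slot 6→Delgado, Slot 7→Delgado, Slot 8→Fong, Slot 9→Pham, Slot 10→Pham, Slot 11→Fong.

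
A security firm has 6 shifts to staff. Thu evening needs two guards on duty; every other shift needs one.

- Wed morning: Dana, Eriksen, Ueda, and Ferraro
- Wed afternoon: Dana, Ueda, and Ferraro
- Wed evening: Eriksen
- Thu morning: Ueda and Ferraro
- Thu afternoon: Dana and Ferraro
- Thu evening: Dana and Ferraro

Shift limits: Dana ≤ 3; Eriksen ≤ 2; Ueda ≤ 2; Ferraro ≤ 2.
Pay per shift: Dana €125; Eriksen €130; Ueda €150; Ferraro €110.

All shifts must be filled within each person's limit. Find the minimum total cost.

Wed evening can only be covered by Eriksen, so that assignment is forced.
Thu evening can only be covered by Dana and Ferraro, so that assignment is forced.
Picking the cheapest available guard for each shift independently would cost €805, but that ignores the shift limits.
An optimal schedule: Wed morning→Eriksen, Wed afternoon→Dana, Wed evening→Eriksen, Thu morning→Ferraro, Thu afternoon→Dana, Thu evening→Ferraro+Dana.
Total: 130 + 125 + 130 + 110 + 125 + 110 + 125 = €855.

€855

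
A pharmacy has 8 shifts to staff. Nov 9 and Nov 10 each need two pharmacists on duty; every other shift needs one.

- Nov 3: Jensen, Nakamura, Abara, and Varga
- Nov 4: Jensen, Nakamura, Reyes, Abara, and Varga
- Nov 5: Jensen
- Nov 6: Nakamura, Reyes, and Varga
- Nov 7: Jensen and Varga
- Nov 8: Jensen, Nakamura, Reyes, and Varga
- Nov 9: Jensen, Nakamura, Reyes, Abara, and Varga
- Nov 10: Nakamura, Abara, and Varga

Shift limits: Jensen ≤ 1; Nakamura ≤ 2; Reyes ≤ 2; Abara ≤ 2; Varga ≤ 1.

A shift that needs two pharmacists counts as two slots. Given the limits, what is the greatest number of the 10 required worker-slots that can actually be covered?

Total capacity across all pharmacists is 1+2+2+2+1 = 8, and 10 slots are needed, so at most 8 can be filled.
An assignment achieving 8: Nov 3→Abara, Nov 4→Reyes, Nov 5→Jensen, Nov 6→Nakamura, Nov 7→Varga, Nov 8→Reyes, Nov 10→Nakamura+Abara.
Loads: Jensen 1/1, Nakamura 2/2, Reyes 2/2, Abara 2/2, Varga 1/1.

8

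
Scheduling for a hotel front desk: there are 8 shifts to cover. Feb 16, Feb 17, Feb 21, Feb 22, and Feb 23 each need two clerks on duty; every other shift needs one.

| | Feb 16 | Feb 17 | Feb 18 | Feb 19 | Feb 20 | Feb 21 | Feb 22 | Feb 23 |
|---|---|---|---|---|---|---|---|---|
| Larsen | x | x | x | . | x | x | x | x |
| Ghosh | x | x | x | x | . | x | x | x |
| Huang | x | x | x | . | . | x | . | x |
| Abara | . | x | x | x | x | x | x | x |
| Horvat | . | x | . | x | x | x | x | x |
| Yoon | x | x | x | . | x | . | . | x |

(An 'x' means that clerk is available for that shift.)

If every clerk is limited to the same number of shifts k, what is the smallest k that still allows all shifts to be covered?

3

With 6 clerks and 13 worker-slots to fill, someone must work at least ⌈13/6⌉ = 3 shifts, so k ≥ 3.
k = 3 works: Feb 16→Larsen+Ghosh, Feb 17→Huang+Abara, Feb 18→Larsen, Feb 19→Ghosh, Feb 20→Larsen, Feb 21→Huang+Abara, Feb 22→Ghosh+Abara, Feb 23→Huang+Horvat.
Loads: Larsen 3, Ghosh 3, Huang 3, Abara 3, Horvat 1, Yoon 0 — all ≤ 3.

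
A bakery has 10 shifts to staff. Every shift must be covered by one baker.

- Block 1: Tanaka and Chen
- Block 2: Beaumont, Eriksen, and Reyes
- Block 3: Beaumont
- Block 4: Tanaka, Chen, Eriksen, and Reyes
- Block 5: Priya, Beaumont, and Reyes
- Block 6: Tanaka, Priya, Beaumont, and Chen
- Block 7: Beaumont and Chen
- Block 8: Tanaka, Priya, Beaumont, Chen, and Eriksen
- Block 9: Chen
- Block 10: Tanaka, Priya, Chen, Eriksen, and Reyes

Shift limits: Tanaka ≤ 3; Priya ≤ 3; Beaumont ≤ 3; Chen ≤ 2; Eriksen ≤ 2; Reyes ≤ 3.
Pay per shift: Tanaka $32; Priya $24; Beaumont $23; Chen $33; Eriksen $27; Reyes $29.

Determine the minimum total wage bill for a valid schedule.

Block 3 can only be covered by Beaumont, so that assignment is forced.
Block 9 can only be covered by Chen, so that assignment is forced.
Picking the cheapest available baker for each shift independently would cost $254, but that ignores the shift limits.
An optimal schedule: Block 1→Tanaka, Block 2→Beaumont, Block 3→Beaumont, Block 4→Eriksen, Block 5→Priya, Block 6→Priya, Block 7→Beaumont, Block 8→Priya, Block 9→Chen, Block 10→Eriksen.
Total: 32 + 23 + 23 + 27 + 24 + 24 + 23 + 24 + 33 + 27 = $260.

$260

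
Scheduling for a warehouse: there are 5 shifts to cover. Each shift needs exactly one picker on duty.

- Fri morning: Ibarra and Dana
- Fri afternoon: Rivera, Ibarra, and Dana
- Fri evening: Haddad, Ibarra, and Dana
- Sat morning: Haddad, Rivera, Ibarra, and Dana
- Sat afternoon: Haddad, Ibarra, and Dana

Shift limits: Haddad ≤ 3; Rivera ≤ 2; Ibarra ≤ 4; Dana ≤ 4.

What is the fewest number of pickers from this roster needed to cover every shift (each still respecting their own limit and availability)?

2

5 slots to fill and no one can take more than 4, so at least ⌈5/4⌉ = 2 pickers are needed.
Haddad and Ibarra alone can cover everything: Fri morning→Ibarra, Fri afternoon→Ibarra, Fri evening→Haddad, Sat morning→Haddad, Sat afternoon→Haddad.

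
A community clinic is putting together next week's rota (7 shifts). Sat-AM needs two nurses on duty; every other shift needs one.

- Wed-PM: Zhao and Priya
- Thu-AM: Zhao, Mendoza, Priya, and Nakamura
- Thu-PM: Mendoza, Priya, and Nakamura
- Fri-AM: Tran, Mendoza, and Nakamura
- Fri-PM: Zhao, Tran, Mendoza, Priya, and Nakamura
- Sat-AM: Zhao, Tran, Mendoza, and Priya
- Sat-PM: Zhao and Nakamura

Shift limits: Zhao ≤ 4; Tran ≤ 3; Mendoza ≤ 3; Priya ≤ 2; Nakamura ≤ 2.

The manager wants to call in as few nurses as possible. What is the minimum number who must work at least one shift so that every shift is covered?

3

8 slots to fill and no one can take more than 4, so at least ⌈8/4⌉ = 2 nurses are needed.
Any 2 nurses together have capacity at most 4+3 = 7 < 8 slots, so 2 can never suffice.
Zhao, Tran, and Mendoza alone can cover everything: Wed-PM→Zhao, Thu-AM→Zhao, Thu-PM→Mendoza, Fri-AM→Tran, Fri-PM→Zhao, Sat-AM→Tran+Mendoza, Sat-PM→Zhao.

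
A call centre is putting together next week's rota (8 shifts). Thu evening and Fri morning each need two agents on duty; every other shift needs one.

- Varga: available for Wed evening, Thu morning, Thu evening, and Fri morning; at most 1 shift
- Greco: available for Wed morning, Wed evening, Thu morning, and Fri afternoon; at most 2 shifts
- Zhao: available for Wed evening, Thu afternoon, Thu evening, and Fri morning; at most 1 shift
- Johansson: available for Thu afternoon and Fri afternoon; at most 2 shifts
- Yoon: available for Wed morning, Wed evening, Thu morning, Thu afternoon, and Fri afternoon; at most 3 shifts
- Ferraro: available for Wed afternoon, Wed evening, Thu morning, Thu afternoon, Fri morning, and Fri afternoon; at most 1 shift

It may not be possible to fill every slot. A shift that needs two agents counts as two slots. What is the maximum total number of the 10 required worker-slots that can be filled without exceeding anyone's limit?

Total capacity across all agents is 1+2+1+2+3+1 = 10, and 10 slots are needed, so at most 10 can be filled.
Shifts {Thu evening, Fri morning} need 4 slots but only Varga, Zhao, and Ferraro are available for them, supplying at most 3 — so at least 1 slot must go unfilled.
An assignment achieving 8: Wed morning→Greco, Wed afternoon→Ferraro, Wed evening→Yoon, Thu morning→Greco, Thu afternoon→Johansson, Thu evening→Varga+Zhao, Fri afternoon→Johansson.
Loads: Varga 1/1, Greco 2/2, Zhao 1/1, Johansson 2/2, Yoon 1/3, Ferraro 1/1.

8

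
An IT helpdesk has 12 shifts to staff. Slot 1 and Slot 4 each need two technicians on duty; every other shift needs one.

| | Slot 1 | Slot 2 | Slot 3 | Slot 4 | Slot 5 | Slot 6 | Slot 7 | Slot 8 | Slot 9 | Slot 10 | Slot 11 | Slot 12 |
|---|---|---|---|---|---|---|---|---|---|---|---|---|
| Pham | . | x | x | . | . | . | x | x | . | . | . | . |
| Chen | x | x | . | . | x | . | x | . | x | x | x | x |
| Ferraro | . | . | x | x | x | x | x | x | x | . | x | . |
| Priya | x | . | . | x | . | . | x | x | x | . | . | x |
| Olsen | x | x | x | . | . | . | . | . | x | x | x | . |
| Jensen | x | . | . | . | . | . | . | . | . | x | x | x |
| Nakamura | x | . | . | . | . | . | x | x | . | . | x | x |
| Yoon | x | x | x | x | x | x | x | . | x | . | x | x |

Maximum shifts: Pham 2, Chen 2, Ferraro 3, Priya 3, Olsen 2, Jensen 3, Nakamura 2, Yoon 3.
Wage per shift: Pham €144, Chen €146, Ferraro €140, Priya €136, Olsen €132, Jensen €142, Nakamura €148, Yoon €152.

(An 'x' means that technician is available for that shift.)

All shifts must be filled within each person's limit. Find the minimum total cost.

Picking the cheapest available technician for each shift independently would cost €1892, but that ignores the shift limits.
An optimal schedule: Slot 1→Jensen+Chen, Slot 2→Olsen, Slot 3→Pham, Slot 4→Priya+Ferraro, Slot 5→Ferraro, Slot 6→Ferraro, Slot 7→Pham, Slot 8→Priya, Slot 9→Priya, Slot 10→Olsen, Slot 11→Jensen, Slot 12→Jensen.
Total: 142 + 146 + 132 + 144 + 136 + 140 + 140 + 140 + 144 + 136 + 136 + 132 + 142 + 142 = €1952.

€1952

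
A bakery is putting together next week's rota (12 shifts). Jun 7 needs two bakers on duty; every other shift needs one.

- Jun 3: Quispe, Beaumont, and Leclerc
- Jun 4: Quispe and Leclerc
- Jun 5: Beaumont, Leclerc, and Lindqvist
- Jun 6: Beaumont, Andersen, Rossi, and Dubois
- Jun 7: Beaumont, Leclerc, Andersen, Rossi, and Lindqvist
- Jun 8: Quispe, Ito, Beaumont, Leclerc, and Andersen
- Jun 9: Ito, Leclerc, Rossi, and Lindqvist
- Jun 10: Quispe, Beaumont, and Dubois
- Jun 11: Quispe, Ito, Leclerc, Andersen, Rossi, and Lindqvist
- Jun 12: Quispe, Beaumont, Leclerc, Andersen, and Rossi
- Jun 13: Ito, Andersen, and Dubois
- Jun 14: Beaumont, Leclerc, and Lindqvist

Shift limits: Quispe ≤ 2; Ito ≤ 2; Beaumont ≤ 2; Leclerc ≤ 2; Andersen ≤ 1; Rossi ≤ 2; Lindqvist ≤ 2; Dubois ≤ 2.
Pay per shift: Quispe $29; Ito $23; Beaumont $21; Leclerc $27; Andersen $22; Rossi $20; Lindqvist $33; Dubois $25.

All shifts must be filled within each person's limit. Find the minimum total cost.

Picking the cheapest available baker for each shift independently would cost $275, but that ignores the shift limits.
An optimal schedule: Jun 3→Beaumont, Jun 4→Leclerc, Jun 5→Beaumont, Jun 6→Dubois, Jun 7→Rossi+Andersen, Jun 8→Ito, Jun 9→Rossi, Jun 10→Dubois, Jun 11→Quispe, Jun 12→Quispe, Jun 13→Ito, Jun 14→Leclerc.
Total: 21 + 27 + 21 + 25 + 20 + 22 + 23 + 20 + 25 + 29 + 29 + 23 + 27 = $312.

$312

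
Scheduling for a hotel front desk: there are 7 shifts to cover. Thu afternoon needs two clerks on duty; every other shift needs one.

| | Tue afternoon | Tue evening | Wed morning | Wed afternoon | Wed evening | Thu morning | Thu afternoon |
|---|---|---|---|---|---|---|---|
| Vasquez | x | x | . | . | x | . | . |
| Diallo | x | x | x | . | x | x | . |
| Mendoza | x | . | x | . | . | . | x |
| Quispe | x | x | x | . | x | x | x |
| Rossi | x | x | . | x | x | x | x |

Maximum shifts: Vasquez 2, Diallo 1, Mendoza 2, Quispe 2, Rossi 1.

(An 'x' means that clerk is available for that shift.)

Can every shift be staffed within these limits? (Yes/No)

Wed afternoon can only be covered by Rossi, so that assignment is forced.
One valid schedule: Tue afternoon→Mendoza, Tue evening→Vasquez, Wed morning→Diallo, Wed afternoon→Rossi, Wed evening→Vasquez, Thu morning→Quispe, Thu afternoon→Mendoza+Quispe.
Loads: Vasquez 2/2, Diallo 1/1, Mendoza 2/2, Quispe 2/2, Rossi 1/1 — all within limits.

Yes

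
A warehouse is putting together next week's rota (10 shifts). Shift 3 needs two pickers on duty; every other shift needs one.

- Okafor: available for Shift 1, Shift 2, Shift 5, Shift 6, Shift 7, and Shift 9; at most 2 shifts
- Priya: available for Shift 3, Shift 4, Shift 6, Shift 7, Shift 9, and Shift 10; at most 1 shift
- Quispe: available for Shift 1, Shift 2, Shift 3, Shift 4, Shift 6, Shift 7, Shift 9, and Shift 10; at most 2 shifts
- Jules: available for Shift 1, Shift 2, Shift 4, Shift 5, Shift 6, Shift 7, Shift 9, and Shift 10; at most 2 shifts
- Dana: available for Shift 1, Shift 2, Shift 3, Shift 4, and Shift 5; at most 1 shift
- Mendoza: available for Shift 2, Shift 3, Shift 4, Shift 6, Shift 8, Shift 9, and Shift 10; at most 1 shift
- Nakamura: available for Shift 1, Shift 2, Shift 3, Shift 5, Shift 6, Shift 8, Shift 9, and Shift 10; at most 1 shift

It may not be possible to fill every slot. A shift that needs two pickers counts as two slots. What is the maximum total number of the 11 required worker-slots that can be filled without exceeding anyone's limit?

10

Total capacity across all pickers is 2+1+2+2+1+1+1 = 10, and 11 slots are needed, so at most 10 can be filled.
An assignment achieving 10: Shift 1→Quispe, Shift 2→Dana, Shift 3→Priya+Quispe, Shift 4→Jules, Shift 5→Okafor, Shift 6→Nakamura, Shift 7→Okafor, Shift 8→Mendoza, Shift 10→Jules.
Loads: Okafor 2/2, Priya 1/1, Quispe 2/2, Jules 2/2, Dana 1/1, Mendoza 1/1, Nakamura 1/1.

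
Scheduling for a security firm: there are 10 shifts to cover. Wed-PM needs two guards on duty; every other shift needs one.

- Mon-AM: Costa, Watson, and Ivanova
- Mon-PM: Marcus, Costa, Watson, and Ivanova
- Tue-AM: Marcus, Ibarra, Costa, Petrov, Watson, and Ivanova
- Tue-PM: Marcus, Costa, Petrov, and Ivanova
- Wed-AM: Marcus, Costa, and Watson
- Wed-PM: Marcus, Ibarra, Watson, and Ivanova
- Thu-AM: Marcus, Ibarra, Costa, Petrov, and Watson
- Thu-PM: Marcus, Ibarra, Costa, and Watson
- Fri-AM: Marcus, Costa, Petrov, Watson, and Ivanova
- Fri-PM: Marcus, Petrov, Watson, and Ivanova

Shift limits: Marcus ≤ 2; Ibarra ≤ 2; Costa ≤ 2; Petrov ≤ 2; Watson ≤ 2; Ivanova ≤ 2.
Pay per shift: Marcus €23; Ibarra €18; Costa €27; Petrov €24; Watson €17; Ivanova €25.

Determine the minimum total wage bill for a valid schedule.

Picking the cheapest available guard for each shift independently would cost €194, but that ignores the shift limits.
An optimal schedule: Mon-AM→Watson, Mon-PM→Marcus, Tue-AM→Costa, Tue-PM→Marcus, Wed-AM→Watson, Wed-PM→Ibarra+Ivanova, Thu-AM→Petrov, Thu-PM→Ibarra, Fri-AM→Ivanova, Fri-PM→Petrov.
Total: 17 + 23 + 27 + 23 + 17 + 18 + 25 + 24 + 18 + 25 + 24 = €241.

€241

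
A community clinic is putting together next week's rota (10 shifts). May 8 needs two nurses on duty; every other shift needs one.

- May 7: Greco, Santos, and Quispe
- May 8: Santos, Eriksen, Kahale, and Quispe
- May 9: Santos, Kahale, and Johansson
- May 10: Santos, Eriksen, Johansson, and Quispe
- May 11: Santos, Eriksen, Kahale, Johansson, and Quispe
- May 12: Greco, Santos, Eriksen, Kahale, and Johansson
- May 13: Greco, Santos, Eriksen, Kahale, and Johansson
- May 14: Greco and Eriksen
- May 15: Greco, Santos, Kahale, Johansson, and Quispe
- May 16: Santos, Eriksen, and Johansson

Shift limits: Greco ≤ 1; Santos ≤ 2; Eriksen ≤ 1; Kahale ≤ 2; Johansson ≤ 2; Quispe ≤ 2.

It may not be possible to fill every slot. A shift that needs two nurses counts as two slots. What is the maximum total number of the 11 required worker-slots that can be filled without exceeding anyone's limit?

Total capacity across all nurses is 1+2+1+2+2+2 = 10, and 11 slots are needed, so at most 10 can be filled.
An assignment achieving 10: May 7→Santos, May 8→Kahale+Quispe, May 9→Santos, May 10→Johansson, May 11→Kahale, May 12→Johansson, May 14→Greco, May 15→Quispe, May 16→Eriksen.
Loads: Greco 1/1, Santos 2/2, Eriksen 1/1, Kahale 2/2, Johansson 2/2, Quispe 2/2.

10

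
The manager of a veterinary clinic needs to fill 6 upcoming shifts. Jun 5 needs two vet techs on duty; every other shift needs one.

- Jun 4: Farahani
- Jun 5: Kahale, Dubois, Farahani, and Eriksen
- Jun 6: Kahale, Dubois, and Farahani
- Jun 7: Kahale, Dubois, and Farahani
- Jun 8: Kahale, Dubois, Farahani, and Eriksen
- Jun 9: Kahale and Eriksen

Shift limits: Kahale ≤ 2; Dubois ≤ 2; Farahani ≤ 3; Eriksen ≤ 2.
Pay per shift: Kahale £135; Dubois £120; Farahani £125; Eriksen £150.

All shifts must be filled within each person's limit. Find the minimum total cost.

Jun 4 can only be covered by Farahani, so that assignment is forced.
Picking the cheapest available vet tech for each shift independently would cost £865, but that ignores the shift limits.
An optimal schedule: Jun 4→Farahani, Jun 5→Farahani+Kahale, Jun 6→Dubois, Jun 7→Dubois, Jun 8→Farahani, Jun 9→Kahale.
Total: 125 + 125 + 135 + 120 + 120 + 125 + 135 = £885.

£885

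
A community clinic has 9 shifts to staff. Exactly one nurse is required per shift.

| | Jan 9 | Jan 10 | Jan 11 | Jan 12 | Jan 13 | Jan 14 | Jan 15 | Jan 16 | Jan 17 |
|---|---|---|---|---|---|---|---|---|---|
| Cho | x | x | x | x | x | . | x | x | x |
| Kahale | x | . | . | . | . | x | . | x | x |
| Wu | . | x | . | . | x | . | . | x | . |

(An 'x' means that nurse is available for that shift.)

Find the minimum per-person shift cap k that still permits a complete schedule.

With 3 nurses and 9 worker-slots to fill, someone must work at least ⌈9/3⌉ = 3 shifts, so k ≥ 3.
k = 3 works: Jan 9→Kahale, Jan 10→Wu, Jan 11→Cho, Jan 12→Cho, Jan 13→Wu, Jan 14→Kahale, Jan 15→Cho, Jan 16→Wu, Jan 17→Kahale.
Loads: Cho 3, Kahale 3, Wu 3 — all ≤ 3.

3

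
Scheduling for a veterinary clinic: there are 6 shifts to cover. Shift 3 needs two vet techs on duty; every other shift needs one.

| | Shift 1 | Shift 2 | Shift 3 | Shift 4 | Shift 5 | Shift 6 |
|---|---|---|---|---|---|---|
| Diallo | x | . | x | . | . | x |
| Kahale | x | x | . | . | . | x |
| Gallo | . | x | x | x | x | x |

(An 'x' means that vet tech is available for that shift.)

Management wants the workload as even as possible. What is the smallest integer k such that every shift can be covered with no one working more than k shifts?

3

With 3 vet techs and 7 worker-slots to fill, someone must work at least ⌈7/3⌉ = 3 shifts, so k ≥ 3.
k = 3 works: Shift 1→Diallo, Shift 2→Kahale, Shift 3→Diallo+Gallo, Shift 4→Gallo, Shift 5→Gallo, Shift 6→Diallo.
Loads: Diallo 3, Kahale 1, Gallo 3 — all ≤ 3.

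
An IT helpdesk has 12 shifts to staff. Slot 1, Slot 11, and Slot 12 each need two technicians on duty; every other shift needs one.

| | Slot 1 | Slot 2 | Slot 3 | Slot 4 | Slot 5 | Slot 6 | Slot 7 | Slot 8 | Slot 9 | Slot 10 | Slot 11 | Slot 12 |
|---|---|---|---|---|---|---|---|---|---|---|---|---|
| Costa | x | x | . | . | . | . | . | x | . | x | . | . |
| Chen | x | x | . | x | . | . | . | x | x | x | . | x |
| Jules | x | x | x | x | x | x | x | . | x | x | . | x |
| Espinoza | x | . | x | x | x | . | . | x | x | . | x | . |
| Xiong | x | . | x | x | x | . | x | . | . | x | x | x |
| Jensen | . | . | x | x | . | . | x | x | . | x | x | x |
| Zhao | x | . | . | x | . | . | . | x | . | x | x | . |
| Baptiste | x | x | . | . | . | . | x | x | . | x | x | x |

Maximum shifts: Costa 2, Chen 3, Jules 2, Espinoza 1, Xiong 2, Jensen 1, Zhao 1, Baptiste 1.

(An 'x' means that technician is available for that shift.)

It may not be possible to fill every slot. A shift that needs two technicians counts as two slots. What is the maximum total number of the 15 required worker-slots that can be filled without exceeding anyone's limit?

Total capacity across all technicians is 2+3+2+1+2+1+1+1 = 13, and 15 slots are needed, so at most 13 can be filled.
An assignment achieving 13: Slot 1→Zhao, Slot 2→Costa, Slot 3→Espinoza, Slot 4→Chen, Slot 5→Jules, Slot 6→Jules, Slot 7→Xiong, Slot 8→Costa, Slot 9→Chen, Slot 11→Xiong+Jensen, Slot 12→Chen+Baptiste.
Loads: Costa 2/2, Chen 3/3, Jules 2/2, Espinoza 1/1, Xiong 2/2, Jensen 1/1, Zhao 1/1, Baptiste 1/1.

13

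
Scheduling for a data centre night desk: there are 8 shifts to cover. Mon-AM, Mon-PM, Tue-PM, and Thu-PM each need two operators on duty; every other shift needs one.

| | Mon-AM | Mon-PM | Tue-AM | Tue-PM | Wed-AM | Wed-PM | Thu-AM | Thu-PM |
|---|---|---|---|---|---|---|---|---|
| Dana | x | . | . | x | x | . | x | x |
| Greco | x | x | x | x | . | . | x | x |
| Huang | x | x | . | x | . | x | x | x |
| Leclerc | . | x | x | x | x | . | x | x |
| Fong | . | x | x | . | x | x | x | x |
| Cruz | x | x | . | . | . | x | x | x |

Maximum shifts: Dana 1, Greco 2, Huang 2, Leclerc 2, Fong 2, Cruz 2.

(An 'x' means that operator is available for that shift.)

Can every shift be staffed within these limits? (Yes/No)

Total capacity is 1+2+2+2+2+2 = 11 but 12 worker-slots are needed — infeasible.

No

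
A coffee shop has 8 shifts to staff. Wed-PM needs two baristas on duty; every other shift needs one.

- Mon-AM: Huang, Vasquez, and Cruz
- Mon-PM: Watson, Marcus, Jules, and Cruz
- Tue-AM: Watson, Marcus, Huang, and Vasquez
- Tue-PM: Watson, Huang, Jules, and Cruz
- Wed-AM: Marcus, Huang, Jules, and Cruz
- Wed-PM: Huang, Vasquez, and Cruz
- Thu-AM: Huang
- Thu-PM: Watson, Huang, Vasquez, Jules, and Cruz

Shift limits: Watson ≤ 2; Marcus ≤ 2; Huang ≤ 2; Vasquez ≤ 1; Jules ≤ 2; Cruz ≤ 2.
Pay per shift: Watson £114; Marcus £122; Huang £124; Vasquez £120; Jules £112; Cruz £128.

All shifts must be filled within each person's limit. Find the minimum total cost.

Thu-AM can only be covered by Huang, so that assignment is forced.
Picking the cheapest available barista for each shift independently would cost £1050, but that ignores the shift limits.
An optimal schedule: Mon-AM→Huang, Mon-PM→Watson, Tue-AM→Watson, Tue-PM→Jules, Wed-AM→Marcus, Wed-PM→Vasquez+Cruz, Thu-AM→Huang, Thu-PM→Jules.
Total: 124 + 114 + 114 + 112 + 122 + 120 + 128 + 124 + 112 = £1070.

£1070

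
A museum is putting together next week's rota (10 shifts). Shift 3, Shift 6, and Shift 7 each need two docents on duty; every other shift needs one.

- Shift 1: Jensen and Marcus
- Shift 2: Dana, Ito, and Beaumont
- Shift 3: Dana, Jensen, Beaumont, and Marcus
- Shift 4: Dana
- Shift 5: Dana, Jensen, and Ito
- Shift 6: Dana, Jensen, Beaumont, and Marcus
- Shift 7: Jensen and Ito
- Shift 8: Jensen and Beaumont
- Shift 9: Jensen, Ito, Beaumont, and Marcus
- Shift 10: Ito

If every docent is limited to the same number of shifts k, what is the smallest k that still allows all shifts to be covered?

With 5 docents and 13 worker-slots to fill, someone must work at least ⌈13/5⌉ = 3 shifts, so k ≥ 3.
k = 3 works: Shift 1→Jensen, Shift 2→Dana, Shift 3→Beaumont+Marcus, Shift 4→Dana, Shift 5→Dana, Shift 6→Beaumont+Marcus, Shift 7→Jensen+Ito, Shift 8→Jensen, Shift 9→Ito, Shift 10→Ito.
Loads: Dana 3, Jensen 3, Ito 3, Beaumont 2, Marcus 2 — all ≤ 3.

3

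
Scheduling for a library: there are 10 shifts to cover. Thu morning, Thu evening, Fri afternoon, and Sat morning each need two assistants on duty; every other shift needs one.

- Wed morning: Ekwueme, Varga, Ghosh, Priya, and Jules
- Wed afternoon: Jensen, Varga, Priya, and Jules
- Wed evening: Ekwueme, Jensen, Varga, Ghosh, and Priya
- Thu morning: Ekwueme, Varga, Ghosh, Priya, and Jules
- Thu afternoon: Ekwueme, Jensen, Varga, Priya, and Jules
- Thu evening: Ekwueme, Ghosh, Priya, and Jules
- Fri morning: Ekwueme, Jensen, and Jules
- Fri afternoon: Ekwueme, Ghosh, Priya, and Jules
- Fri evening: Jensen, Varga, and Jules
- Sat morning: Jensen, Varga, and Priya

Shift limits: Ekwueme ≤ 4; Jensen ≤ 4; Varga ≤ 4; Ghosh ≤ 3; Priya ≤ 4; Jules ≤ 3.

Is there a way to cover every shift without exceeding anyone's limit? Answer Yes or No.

One valid schedule: Wed morning→Ekwueme, Wed afternoon→Jensen, Wed evening→Ekwueme, Thu morning→Varga+Ghosh, Thu afternoon→Ekwueme, Thu evening→Ghosh+Priya, Fri morning→Ekwueme, Fri afternoon→Ghosh+Priya, Fri evening→Jensen, Sat morning→Jensen+Varga.
Loads: Ekwueme 4/4, Jensen 3/4, Varga 2/4, Ghosh 3/3, Priya 2/4, Jules 0/3 — all within limits.

Yes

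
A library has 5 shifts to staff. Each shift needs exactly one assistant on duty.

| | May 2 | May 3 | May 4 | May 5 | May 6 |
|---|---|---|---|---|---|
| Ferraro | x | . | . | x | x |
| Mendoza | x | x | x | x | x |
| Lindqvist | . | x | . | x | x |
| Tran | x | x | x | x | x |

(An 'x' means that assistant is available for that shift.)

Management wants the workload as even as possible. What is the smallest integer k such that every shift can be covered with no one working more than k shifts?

With 4 assistants and 5 worker-slots to fill, someone must work at least ⌈5/4⌉ = 2 shifts, so k ≥ 2.
k = 2 works: May 2→Ferraro, May 3→Mendoza, May 4→Mendoza, May 5→Ferraro, May 6→Lindqvist.
Loads: Ferraro 2, Mendoza 2, Lindqvist 1, Tran 0 — all ≤ 2.

2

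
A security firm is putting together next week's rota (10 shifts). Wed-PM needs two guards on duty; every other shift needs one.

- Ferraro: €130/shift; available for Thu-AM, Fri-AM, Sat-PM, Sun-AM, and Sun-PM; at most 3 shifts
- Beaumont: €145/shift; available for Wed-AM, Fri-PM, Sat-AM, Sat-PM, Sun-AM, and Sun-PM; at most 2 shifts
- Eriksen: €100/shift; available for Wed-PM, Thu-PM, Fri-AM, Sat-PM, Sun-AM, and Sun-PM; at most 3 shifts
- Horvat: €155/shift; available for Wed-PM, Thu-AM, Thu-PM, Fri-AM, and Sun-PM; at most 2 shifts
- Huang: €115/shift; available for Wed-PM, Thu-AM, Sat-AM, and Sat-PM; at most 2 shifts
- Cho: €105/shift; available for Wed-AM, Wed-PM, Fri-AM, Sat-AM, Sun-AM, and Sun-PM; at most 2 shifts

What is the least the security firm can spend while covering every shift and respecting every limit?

€1275

Fri-PM can only be covered by Beaumont, so that assignment is forced.
Picking the cheapest available guard for each shift independently would cost €1175, but that ignores the shift limits.
An optimal schedule: Wed-AM→Cho, Wed-PM→Eriksen+Huang, Thu-AM→Huang, Thu-PM→Eriksen, Fri-AM→Eriksen, Fri-PM→Beaumont, Sat-AM→Cho, Sat-PM→Ferraro, Sun-AM→Ferraro, Sun-PM→Ferraro.
Total: 105 + 100 + 115 + 115 + 100 + 100 + 145 + 105 + 130 + 130 + 130 = €1275.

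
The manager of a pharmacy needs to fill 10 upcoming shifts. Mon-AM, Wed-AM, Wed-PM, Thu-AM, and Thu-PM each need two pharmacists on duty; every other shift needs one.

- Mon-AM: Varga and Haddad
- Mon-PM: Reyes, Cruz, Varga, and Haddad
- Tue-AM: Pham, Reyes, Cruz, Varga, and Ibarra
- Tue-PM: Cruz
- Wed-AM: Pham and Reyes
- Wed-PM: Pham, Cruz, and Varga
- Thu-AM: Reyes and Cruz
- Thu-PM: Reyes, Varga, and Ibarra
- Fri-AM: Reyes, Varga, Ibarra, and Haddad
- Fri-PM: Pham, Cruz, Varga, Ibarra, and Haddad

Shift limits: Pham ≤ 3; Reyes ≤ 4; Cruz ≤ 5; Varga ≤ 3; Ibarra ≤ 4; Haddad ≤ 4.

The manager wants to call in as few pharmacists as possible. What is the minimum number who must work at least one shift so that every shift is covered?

5

15 slots to fill and no one can take more than 5, so at least ⌈15/5⌉ = 3 pharmacists are needed.
Shifts {Mon-AM, Tue-PM, Wed-AM} need 5 slots, but among the pharmacists available for them (Pham, Reyes, Cruz, Varga, and Haddad) any 4 together supply at most 4. So 4 pharmacists are not enough.
Pham, Reyes, Cruz, Varga, and Haddad alone can cover everything: Mon-AM→Varga+Haddad, Mon-PM→Cruz, Tue-AM→Pham, Tue-PM→Cruz, Wed-AM→Pham+Reyes, Wed-PM→Pham+Cruz, Thu-AM→Reyes+Cruz, Thu-PM→Reyes+Varga, Fri-AM→Reyes, Fri-PM→Cruz.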